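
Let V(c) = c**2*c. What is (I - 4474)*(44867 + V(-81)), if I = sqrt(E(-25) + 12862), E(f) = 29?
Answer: 2176932076 - 486574*sqrt(12891) ≈ 2.1217e+9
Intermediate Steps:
I = sqrt(12891) (I = sqrt(29 + 12862) = sqrt(12891) ≈ 113.54)
V(c) = c**3
(I - 4474)*(44867 + V(-81)) = (sqrt(12891) - 4474)*(44867 + (-81)**3) = (-4474 + sqrt(12891))*(44867 - 531441) = (-4474 + sqrt(12891))*(-486574) = 2176932076 - 486574*sqrt(12891)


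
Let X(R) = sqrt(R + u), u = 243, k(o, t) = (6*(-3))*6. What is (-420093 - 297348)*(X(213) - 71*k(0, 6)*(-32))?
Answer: 176042802816 - 1434882*sqrt(114) ≈ 1.7603e+11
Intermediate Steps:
k(o, t) = -108 (k(o, t) = -18*6 = -108)
X(R) = sqrt(243 + R) (X(R) = sqrt(R + 243) = sqrt(243 + R))
(-420093 - 297348)*(X(213) - 71*k(0, 6)*(-32)) = (-420093 - 297348)*(sqrt(243 + 213) - 71*(-108)*(-32)) = -717441*(sqrt(456) + 7668*(-32)) = -717441*(2*sqrt(114) - 245376) = -717441*(-245376 + 2*sqrt(114)) = 176042802816 - 1434882*sqrt(114)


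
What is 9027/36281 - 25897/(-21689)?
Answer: 1135355660/786898609 ≈ 1.4428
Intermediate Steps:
9027/36281 - 25897/(-21689) = 9027*(1/36281) - 25897*(-1/21689) = 9027/36281 + 25897/21689 = 1135355660/786898609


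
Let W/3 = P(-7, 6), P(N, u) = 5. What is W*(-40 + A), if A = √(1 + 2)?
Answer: -600 + 15*√3 ≈ -574.02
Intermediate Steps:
A = √3 ≈ 1.7320
W = 15 (W = 3*5 = 15)
W*(-40 + A) = 15*(-40 + √3) = -600 + 15*√3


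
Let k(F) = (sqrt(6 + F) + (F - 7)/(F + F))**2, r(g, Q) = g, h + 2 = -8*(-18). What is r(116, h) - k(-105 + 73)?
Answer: 580111/4096 - 39*I*sqrt(26)/32 ≈ 141.63 - 6.2144*I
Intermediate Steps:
h = 142 (h = -2 - 8*(-18) = -2 + 144 = 142)
k(F) = (sqrt(6 + F) + (-7 + F)/(2*F))**2 (k(F) = (sqrt(6 + F) + (-7 + F)/((2*F)))**2 = (sqrt(6 + F) + (-7 + F)*(1/(2*F)))**2 = (sqrt(6 + F) + (-7 + F)/(2*F))**2)
r(116, h) - k(-105 + 73) = 116 - (-7 + (-105 + 73) + 2*(-105 + 73)*sqrt(6 + (-105 + 73)))**2/(4*(-105 + 73)**2) = 116 - (-7 - 32 + 2*(-32)*sqrt(6 - 32))**2/(4*(-32)**2) = 116 - (-7 - 32 + 2*(-32)*sqrt(-26))**2/(4*1024) = 116 - (-7 - 32 + 2*(-32)*(I*sqrt(26)))**2/(4*1024) = 116 - (-7 - 32 - 64*I*sqrt(26))**2/(4*1024) = 116 - (-39 - 64*I*sqrt(26))**2/(4*1024) = 116 - (-39 - 64*I*sqrt(26))**2/4096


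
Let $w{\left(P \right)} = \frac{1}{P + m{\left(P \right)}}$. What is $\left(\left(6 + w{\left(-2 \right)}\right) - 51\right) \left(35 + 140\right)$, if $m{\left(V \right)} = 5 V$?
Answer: $- \frac{94675}{12} \approx -7889.6$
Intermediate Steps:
$w{\left(P \right)} = \frac{1}{6 P}$ ($w{\left(P \right)} = \frac{1}{P + 5 P} = \frac{1}{6 P}$)
$\left(\left(6 + w{\left(-2 \right)}\right) - 51\right) \left(35 + 140\right) = \left(\left(6 + \frac{1}{6 \left(-2\right)}\right) - 51\right) \left(35 + 140\right) = \left(\left(6 + \frac{1}{6} \left(- \frac{1}{2}\right)\right) - 51\right) 175 = \left(\left(6 - \frac{1}{12}\right) - 51\right) 175 = \left(\frac{71}{12} - 51\right) 175 = \left(- \frac{541}{12}\right) 175 = - \frac{94675}{12}$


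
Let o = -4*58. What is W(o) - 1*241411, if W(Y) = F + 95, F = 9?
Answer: -241307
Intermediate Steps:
o = -232
W(Y) = 104 (W(Y) = 9 + 95 = 104)
W(o) - 1*241411 = 104 - 1*241411 = 104 - 241411 = -241307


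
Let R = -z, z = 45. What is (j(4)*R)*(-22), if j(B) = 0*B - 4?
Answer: -3960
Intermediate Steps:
j(B) = -4 (j(B) = 0 - 4 = -4)
R = -45 (R = -1*45 = -45)
(j(4)*R)*(-22) = -4*(-45)*(-22) = 180*(-22) = -3960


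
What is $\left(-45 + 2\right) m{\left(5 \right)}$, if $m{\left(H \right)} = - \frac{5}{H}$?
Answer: $43$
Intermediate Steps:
$\left(-45 + 2\right) m{\left(5 \right)} = \left(-45 + 2\right) \left(- \frac{5}{5}\right) = - 43 \left(\left(-5\right) \frac{1}{5}\right) = \left(-43\right) \left(-1\right) = 43$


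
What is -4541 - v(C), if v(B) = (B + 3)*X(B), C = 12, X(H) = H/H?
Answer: -4556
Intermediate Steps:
X(H) = 1
v(B) = 3 + B (v(B) = (B + 3)*1 = (3 + B)*1 = 3 + B)
-4541 - v(C) = -4541 - (3 + 12) = -4541 - 1*15 = -4541 - 15 = -4556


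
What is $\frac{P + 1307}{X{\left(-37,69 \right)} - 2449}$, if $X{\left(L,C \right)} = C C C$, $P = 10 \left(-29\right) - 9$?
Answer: $\frac{36}{11645} \approx 0.0030915$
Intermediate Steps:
$P = -299$ ($P = -290 - 9 = -299$)
$X{\left(L,C \right)} = C^{3}$ ($X{\left(L,C \right)} = C^{2} C = C^{3}$)
$\frac{P + 1307}{X{\left(-37,69 \right)} - 2449} = \frac{-299 + 1307}{69^{3} - 2449} = \frac{1008}{328509 - 2449} = \frac{1008}{326060} = 1008 \cdot \frac{1}{326060} = \frac{36}{11645}$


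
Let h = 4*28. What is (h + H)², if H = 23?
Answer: 18225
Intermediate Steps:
h = 112
(h + H)² = (112 + 23)² = 135² = 18225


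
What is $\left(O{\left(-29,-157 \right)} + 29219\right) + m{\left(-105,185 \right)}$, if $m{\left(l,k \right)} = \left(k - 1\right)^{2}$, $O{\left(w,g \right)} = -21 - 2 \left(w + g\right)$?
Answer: $63426$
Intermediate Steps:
$O{\left(w,g \right)} = -21 - 2 g - 2 w$ ($O{\left(w,g \right)} = -21 - 2 \left(g + w\right) = -21 - \left(2 g + 2 w\right) = -21 - 2 g - 2 w$)
$m{\left(l,k \right)} = \left(-1 + k\right)^{2}$
$\left(O{\left(-29,-157 \right)} + 29219\right) + m{\left(-105,185 \right)} = \left(\left(-21 - -314 - -58\right) + 29219\right) + \left(-1 + 185\right)^{2} = \left(\left(-21 + 314 + 58\right) + 29219\right) + 184^{2} = \left(351 + 29219\right) + 33856 = 29570 + 33856 = 63426$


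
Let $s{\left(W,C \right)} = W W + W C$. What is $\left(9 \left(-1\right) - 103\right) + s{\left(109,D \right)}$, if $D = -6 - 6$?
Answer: $10461$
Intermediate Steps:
$D = -12$ ($D = -6 - 6 = -12$)
$s{\left(W,C \right)} = W^{2} + C W$
$\left(9 \left(-1\right) - 103\right) + s{\left(109,D \right)} = \left(9 \left(-1\right) - 103\right) + 109 \left(-12 + 109\right) = \left(-9 - 103\right) + 109 \cdot 97 = -112 + 10573 = 10461$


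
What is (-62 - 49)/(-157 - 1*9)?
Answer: 111/166 ≈ 0.66867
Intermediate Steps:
(-62 - 49)/(-157 - 1*9) = -111/(-157 - 9) = -111/(-166) = -1/166*(-111) = 111/166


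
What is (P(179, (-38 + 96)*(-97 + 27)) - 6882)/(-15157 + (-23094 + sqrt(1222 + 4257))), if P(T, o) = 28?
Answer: 131086177/731566761 + 3427*sqrt(5479)/731566761 ≈ 0.17953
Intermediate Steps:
(P(179, (-38 + 96)*(-97 + 27)) - 6882)/(-15157 + (-23094 + sqrt(1222 + 4257))) = (28 - 6882)/(-15157 + (-23094 + sqrt(1222 + 4257))) = -6854/(-15157 + (-23094 + sqrt(5479))) = -6854/(-38251 + sqrt(5479))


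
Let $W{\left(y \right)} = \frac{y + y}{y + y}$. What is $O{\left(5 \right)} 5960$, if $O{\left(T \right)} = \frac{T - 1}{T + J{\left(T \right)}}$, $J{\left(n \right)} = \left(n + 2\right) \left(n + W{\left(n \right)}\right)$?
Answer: $\frac{23840}{47} \approx 507.23$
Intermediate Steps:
$W{\left(y \right)} = 1$ ($W{\left(y \right)} = \frac{2 y}{2 y} = 2 y \frac{1}{2 y} = 1$)
$J{\left(n \right)} = \left(1 + n\right) \left(2 + n\right)$ ($J{\left(n \right)} = \left(n + 2\right) \left(n + 1\right) = \left(2 + n\right) \left(1 + n\right) = \left(1 + n\right) \left(2 + n\right)$)
$O{\left(T \right)} = \frac{-1 + T}{2 + T^{2} + 4 T}$ ($O{\left(T \right)} = \frac{T - 1}{T + \left(2 + T^{2} + 3 T\right)} = \frac{-1 + T}{2 + T^{2} + 4 T}$)
$O{\left(5 \right)} 5960 = \frac{-1 + 5}{2 + 5^{2} + 4 \cdot 5} \cdot 5960 = \frac{1}{2 + 25 + 20} \cdot 4 \cdot 5960 = \frac{1}{47} \cdot 4 \cdot 5960 = \frac{4}{47} \cdot 5960 = \frac{23840}{47}$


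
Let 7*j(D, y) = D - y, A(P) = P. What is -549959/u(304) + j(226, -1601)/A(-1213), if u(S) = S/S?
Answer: -667100528/1213 ≈ -5.4996e+5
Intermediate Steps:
j(D, y) = -y/7 + D/7 (j(D, y) = (D - y)/7 = -y/7 + D/7)
u(S) = 1
-549959/u(304) + j(226, -1601)/A(-1213) = -549959/1 + (-⅐*(-1601) + (⅐)*226)/(-1213) = -549959*1 + (1601/7 + 226/7)*(-1/1213) = -549959 + 261*(-1/1213) = -549959 - 261/1213 = -667100528/1213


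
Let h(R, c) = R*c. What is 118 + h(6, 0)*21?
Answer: 118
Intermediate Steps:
118 + h(6, 0)*21 = 118 + (6*0)*21 = 118 + 0*21 = 118 + 0 = 118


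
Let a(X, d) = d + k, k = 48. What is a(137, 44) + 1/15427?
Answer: 1419285/15427 ≈ 92.000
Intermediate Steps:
a(X, d) = 48 + d (a(X, d) = d + 48 = 48 + d)
a(137, 44) + 1/15427 = (48 + 44) + 1/15427 = 92 + 1/15427 = 1419285/15427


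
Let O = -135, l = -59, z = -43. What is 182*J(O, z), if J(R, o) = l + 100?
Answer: 7462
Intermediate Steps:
J(R, o) = 41 (J(R, o) = -59 + 100 = 41)
182*J(O, z) = 182*41 = 7462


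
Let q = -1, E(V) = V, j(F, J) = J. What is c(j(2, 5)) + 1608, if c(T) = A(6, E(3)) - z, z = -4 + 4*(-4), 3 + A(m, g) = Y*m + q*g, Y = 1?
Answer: 1628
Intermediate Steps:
A(m, g) = -3 + m - g (A(m, g) = -3 + (1*m - g) = -3 + (m - g) = -3 + m - g)
z = -20 (z = -4 - 16 = -20)
c(T) = 20 (c(T) = (-3 + 6 - 1*3) - 1*(-20) = (-3 + 6 - 3) + 20 = 0 + 20 = 20)
c(j(2, 5)) + 1608 = 20 + 1608 = 1628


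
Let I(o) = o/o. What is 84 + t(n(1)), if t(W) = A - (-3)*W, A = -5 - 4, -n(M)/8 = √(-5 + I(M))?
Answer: 75 - 48*I ≈ 75.0 - 48.0*I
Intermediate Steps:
I(o) = 1
n(M) = -16*I (n(M) = -8*√(-5 + 1) = -16*I)
A = -9
t(W) = -9 + 3*W (t(W) = -9 - (-3)*W = -9 + 3*W)
84 + t(n(1)) = 84 + (-9 + 3*(-16*I)) = 84 + (-9 - 48*I) = 75 - 48*I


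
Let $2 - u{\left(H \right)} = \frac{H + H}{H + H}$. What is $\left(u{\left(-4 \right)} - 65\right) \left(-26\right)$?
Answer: $1664$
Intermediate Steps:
$u{\left(H \right)} = 1$ ($u{\left(H \right)} = 2 - \frac{H + H}{H + H} = 2 - \frac{2 H}{2 H} = 2 - 2 H \frac{1}{2 H} = 2 - 1 = 1$)
$\left(u{\left(-4 \right)} - 65\right) \left(-26\right) = \left(1 - 65\right) \left(-26\right) = \left(-64\right) \left(-26\right) = 1664$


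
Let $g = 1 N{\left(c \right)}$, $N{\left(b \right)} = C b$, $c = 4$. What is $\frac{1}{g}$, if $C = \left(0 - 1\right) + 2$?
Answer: $\frac{1}{4} \approx 0.25$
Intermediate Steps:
$C = 1$ ($C = -1 + 2 = 1$)
$N{\left(b \right)} = b$ ($N{\left(b \right)} = 1 b = b$)
$g = 4$ ($g = 1 \cdot 4 = 4$)
$\frac{1}{g} = \frac{1}{4}$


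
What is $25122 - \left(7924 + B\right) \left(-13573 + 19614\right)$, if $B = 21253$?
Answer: $-176233135$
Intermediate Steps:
$25122 - \left(7924 + B\right) \left(-13573 + 19614\right) = 25122 - \left(7924 + 21253\right) \left(-13573 + 19614\right) = 25122 - 29177 \cdot 6041 = 25122 - 176258257 = -176233135$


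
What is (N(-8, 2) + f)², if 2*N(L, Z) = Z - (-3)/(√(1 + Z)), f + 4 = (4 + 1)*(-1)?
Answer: (16 - √3)²/4 ≈ 50.894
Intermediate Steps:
f = -9 (f = -4 + (4 + 1)*(-1) = -4 + 5*(-1) = -4 - 5 = -9)
N(L, Z) = Z/2 + 3/(2*√(1 + Z)) (N(L, Z) = (Z - (-3)/(√(1 + Z)))/2 = (Z - (-3)/√(1 + Z))/2 = (Z + 3/√(1 + Z))/2 = Z/2 + 3/(2*√(1 + Z)))
(N(-8, 2) + f)² = (((½)*2 + 3/(2*√(1 + 2))) - 9)² = ((1 + 3/(2*√3)) - 9)² = ((1 + 3*(√3/3)/2) - 9)² = ((1 + √3/2) - 9)² = (-8 + √3/2)²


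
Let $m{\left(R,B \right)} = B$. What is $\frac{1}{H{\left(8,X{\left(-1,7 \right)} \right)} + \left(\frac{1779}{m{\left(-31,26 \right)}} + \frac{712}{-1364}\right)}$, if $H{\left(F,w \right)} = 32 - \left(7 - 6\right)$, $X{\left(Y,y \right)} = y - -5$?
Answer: $\frac{8866}{876857} \approx 0.010111$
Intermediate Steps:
$X{\left(Y,y \right)} = 5 + y$ ($X{\left(Y,y \right)} = y + 5 = 5 + y$)
$H{\left(F,w \right)} = 31$ ($H{\left(F,w \right)} = 32 - 1 = 31$)
$\frac{1}{H{\left(8,X{\left(-1,7 \right)} \right)} + \left(\frac{1779}{m{\left(-31,26 \right)}} + \frac{712}{-1364}\right)} = \frac{1}{31 + \left(\frac{1779}{26} + \frac{712}{-1364}\right)} = \frac{1}{31 + \left(1779 \cdot \frac{1}{26} + 712 \left(- \frac{1}{1364}\right)\right)} = \frac{1}{31 + \left(\frac{1779}{26} - \frac{178}{341}\right)} = \frac{1}{31 + \frac{602011}{8866}} = \frac{1}{\frac{876857}{8866}} = \frac{8866}{876857}$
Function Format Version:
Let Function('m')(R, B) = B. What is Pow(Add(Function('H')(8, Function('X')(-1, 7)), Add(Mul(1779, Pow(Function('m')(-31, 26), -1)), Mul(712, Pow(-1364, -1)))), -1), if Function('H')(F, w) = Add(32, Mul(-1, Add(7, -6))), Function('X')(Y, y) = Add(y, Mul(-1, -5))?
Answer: Rational(8866, 876857) ≈ 0.010111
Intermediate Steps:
Function('X')(Y, y) = Add(5, y) (Function('X')(Y, y) = Add(y, 5) = Add(5, y))
Function('H')(F, w) = 31 (Function('H')(F, w) = Add(32, Mul(-1, 1)) = Add(32, -1) = 31)
Pow(Add(Function('H')(8, Function('X')(-1, 7)), Add(Mul(1779, Pow(Function('m')(-31, 26), -1)), Mul(712, Pow(-1364, -1)))), -1) = Pow(Add(31, Add(Mul(1779, Pow(26, -1)), Mul(712, Pow(-1364, -1)))), -1) = Pow(Add(31, Add(Mul(1779, Rational(1, 26)), Mul(712, Rational(-1, 1364)))), -1) = Pow(Add(31, Add(Rational(1779, 26), Rational(-178, 341))), -1) = Pow(Add(31, Rational(602011, 8866)), -1) = Pow(Rational(876857, 8866), -1) = Rational(8866, 876857)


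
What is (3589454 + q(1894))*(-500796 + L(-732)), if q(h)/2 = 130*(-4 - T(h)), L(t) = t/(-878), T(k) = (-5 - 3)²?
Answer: -785251220724372/439 ≈ -1.7887e+12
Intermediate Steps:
T(k) = 64 (T(k) = (-8)² = 64)
L(t) = -t/878 (L(t) = t*(-1/878) = -t/878)
q(h) = -17680 (q(h) = 2*(130*(-4 - 1*64)) = 2*(130*(-4 - 64)) = 2*(130*(-68)) = 2*(-8840) = -17680)
(3589454 + q(1894))*(-500796 + L(-732)) = (3589454 - 17680)*(-500796 - 1/878*(-732)) = 3571774*(-500796 + 366/439) = 3571774*(-219849078/439) = -785251220724372/439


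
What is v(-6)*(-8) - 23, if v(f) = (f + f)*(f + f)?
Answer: -1175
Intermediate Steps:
v(f) = 4*f² (v(f) = (2*f)*(2*f) = 4*f²)
v(-6)*(-8) - 23 = (4*(-6)²)*(-8) - 23 = (4*36)*(-8) - 23 = 144*(-8) - 23 = -1152 - 23 = -1175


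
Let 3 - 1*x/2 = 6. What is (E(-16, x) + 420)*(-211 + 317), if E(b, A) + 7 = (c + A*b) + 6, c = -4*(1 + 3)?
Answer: 52894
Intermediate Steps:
x = -6 (x = 6 - 2*6 = 6 - 12 = -6)
c = -16 (c = -4*4 = -16)
E(b, A) = -17 + A*b (E(b, A) = -7 + ((-16 + A*b) + 6) = -7 + (-10 + A*b) = -17 + A*b)
(E(-16, x) + 420)*(-211 + 317) = ((-17 - 6*(-16)) + 420)*(-211 + 317) = ((-17 + 96) + 420)*106 = (79 + 420)*106 = 499*106 = 52894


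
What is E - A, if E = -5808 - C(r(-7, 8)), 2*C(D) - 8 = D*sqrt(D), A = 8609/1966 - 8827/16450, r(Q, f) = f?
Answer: -6717443306/1155025 - 8*sqrt(2) ≈ -5827.2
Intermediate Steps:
A = 4438006/1155025 (A = 8609*(1/1966) - 8827*1/16450 = 8609/1966 - 1261/2350 = 4438006/1155025 ≈ 3.8423)
C(D) = 4 + D**(3/2)/2 (C(D) = 4 + (D*sqrt(D))/2 = 4 + D**(3/2)/2)
E = -5812 - 8*sqrt(2) (E = -5808 - (4 + 8**(3/2)/2) = -5808 - (4 + (16*sqrt(2))/2) = -5808 - (4 + 8*sqrt(2)) = -5808 + (-4 - 8*sqrt(2)) = -5812 - 8*sqrt(2) ≈ -5823.3)
E - A = (-5812 - 8*sqrt(2)) - 1*4438006/1155025 = (-5812 - 8*sqrt(2)) - 4438006/1155025 = -6717443306/1155025 - 8*sqrt(2)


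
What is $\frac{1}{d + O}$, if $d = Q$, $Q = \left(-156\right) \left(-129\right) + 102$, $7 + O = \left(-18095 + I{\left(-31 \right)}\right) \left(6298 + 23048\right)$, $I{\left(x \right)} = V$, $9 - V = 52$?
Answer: $- \frac{1}{532257529} \approx -1.8788 \cdot 10^{-9}$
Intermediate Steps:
$V = -43$ ($V = 9 - 52 = -43$)
$I{\left(x \right)} = -43$
$O = -532277755$ ($O = -7 + \left(-18095 - 43\right) \left(6298 + 23048\right) = -7 - 532277748 = -532277755$)
$Q = 20226$ ($Q = 20124 + 102 = 20226$)
$d = 20226$
$\frac{1}{d + O} = \frac{1}{20226 - 532277755} = \frac{1}{-532257529} = - \frac{1}{532257529}$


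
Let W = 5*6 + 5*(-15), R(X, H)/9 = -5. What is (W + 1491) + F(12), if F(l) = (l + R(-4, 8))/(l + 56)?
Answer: 98295/68 ≈ 1445.5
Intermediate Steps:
R(X, H) = -45 (R(X, H) = 9*(-5) = -45)
F(l) = (-45 + l)/(56 + l) (F(l) = (l - 45)/(l + 56) = (-45 + l)/(56 + l))
W = -45 (W = 30 - 75 = -45)
(W + 1491) + F(12) = (-45 + 1491) + (-45 + 12)/(56 + 12) = 1446 - 33/68 = 98295/68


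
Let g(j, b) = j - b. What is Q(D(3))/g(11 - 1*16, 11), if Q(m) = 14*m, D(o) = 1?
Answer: -7/8 ≈ -0.87500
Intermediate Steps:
Q(D(3))/g(11 - 1*16, 11) = (14*1)/((11 - 1*16) - 1*11) = 14/((11 - 16) - 11) = 14/(-5 - 11) = 14/(-16) = 14*(-1/16) = -7/8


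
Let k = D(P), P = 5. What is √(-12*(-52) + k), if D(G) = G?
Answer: √629 ≈ 25.080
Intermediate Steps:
k = 5
√(-12*(-52) + k) = √(-12*(-52) + 5) = √(624 + 5) = √629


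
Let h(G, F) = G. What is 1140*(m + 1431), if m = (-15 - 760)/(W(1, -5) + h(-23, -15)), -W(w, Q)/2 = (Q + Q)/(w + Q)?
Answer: 11640255/7 ≈ 1.6629e+6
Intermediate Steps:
W(w, Q) = -4*Q/(Q + w) (W(w, Q) = -2*(Q + Q)/(w + Q) = -2*2*Q/(Q + w) = -4*Q/(Q + w))
m = 775/28 (m = (-15 - 760)/(-4*(-5)/(-5 + 1) - 23) = -775/(-4*(-5)/(-4) - 23) = -775/(-4*(-5)*(-1/4) - 23) = -775/(-5 - 23) = -775/(-28) = -775*(-1/28) = 775/28 ≈ 27.679)
1140*(m + 1431) = 1140*(775/28 + 1431) = 1140*(40843/28) = 11640255/7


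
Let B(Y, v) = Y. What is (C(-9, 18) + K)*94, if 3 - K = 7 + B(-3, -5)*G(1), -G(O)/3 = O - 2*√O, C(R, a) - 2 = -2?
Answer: 470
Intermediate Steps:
C(R, a) = 0 (C(R, a) = 2 - 2 = 0)
G(O) = -3*O + 6*√O (G(O) = -3*(O - 2*√O) = -3*O + 6*√O)
K = 5 (K = 3 - (7 - 3*(-3*1 + 6*√1)) = 3 - (7 - 3*(-3 + 6*1)) = 3 - (7 - 3*(-3 + 6)) = 3 - (7 - 3*3) = 3 - (7 - 9) = 3 - 1*(-2) = 3 + 2 = 5)
(C(-9, 18) + K)*94 = (0 + 5)*94 = 5*94 = 470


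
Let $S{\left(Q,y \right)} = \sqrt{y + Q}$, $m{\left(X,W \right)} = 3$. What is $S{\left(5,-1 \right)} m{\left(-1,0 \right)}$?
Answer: $6$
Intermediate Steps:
$S{\left(Q,y \right)} = \sqrt{Q + y}$
$S{\left(5,-1 \right)} m{\left(-1,0 \right)} = \sqrt{5 - 1} \cdot 3 = \sqrt{4} \cdot 3 = 2 \cdot 3 = 6$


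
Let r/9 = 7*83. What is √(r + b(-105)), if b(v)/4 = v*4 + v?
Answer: √3129 ≈ 55.937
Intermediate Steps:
r = 5229 (r = 9*(7*83) = 9*581 = 5229)
b(v) = 20*v (b(v) = 4*(v*4 + v) = 4*(4*v + v) = 4*(5*v) = 20*v)
√(r + b(-105)) = √(5229 + 20*(-105)) = √(5229 - 2100) = √3129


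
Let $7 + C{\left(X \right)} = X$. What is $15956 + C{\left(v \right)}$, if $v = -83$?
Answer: $15866$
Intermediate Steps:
$C{\left(X \right)} = -7 + X$
$15956 + C{\left(v \right)} = 15956 - 90 = 15866$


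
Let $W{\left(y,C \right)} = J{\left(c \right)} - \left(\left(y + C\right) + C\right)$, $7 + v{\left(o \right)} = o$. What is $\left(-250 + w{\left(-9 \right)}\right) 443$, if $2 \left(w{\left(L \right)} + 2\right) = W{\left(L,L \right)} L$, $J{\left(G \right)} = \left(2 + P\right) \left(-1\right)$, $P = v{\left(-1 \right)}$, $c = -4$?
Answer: $- \frac{354843}{2} \approx -1.7742 \cdot 10^{5}$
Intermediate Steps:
$v{\left(o \right)} = -7 + o$
$P = -8$ ($P = -7 - 1 = -8$)
$J{\left(G \right)} = 6$ ($J{\left(G \right)} = \left(2 - 8\right) \left(-1\right) = \left(-6\right) \left(-1\right) = 6$)
$W{\left(y,C \right)} = 6 - y - 2 C$ ($W{\left(y,C \right)} = 6 - \left(\left(y + C\right) + C\right) = 6 - \left(\left(C + y\right) + C\right) = 6 - \left(y + 2 C\right) = 6 - y - 2 C$)
$w{\left(L \right)} = -2 + \frac{L \left(6 - 3 L\right)}{2}$ ($w{\left(L \right)} = -2 + \frac{\left(6 - L - 2 L\right) L}{2} = -2 + \frac{\left(6 - 3 L\right) L}{2} = -2 + \frac{L \left(6 - 3 L\right)}{2}$)
$\left(-250 + w{\left(-9 \right)}\right) 443 = \left(-250 - \left(2 - \frac{27 \left(-2 - 9\right)}{2}\right)\right) 443 = \left(-250 - \left(2 - - \frac{297}{2}\right)\right) 443 = \left(-250 - \frac{301}{2}\right) 443 = \left(- \frac{801}{2}\right) 443 = - \frac{354843}{2}$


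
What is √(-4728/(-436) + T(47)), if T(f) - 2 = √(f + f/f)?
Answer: 2*√(38150 + 11881*√3)/109 ≈ 4.4466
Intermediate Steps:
T(f) = 2 + √(1 + f) (T(f) = 2 + √(f + f/f) = 2 + √(f + 1) = 2 + √(1 + f))
√(-4728/(-436) + T(47)) = √(-4728/(-436) + (2 + √(1 + 47))) = √(-4728*(-1/436) + (2 + √48)) = √(1182/109 + (2 + 4*√3)) = √(1400/109 + 4*√3)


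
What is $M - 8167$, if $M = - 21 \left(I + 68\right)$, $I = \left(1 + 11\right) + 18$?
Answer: $-10225$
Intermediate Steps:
$I = 30$ ($I = 12 + 18 = 30$)
$M = -2058$ ($M = - 21 \left(30 + 68\right) = \left(-21\right) 98 = -2058$)
$M - 8167 = -2058 - 8167 = -10225$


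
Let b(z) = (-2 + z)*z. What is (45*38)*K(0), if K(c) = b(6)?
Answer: 41040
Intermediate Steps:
b(z) = z*(-2 + z)
K(c) = 24 (K(c) = 6*(-2 + 6) = 6*4 = 24)
(45*38)*K(0) = (45*38)*24 = 1710*24 = 41040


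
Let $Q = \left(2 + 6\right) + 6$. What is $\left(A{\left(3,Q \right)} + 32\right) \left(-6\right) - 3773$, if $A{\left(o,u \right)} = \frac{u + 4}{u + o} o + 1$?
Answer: $- \frac{67831}{17} \approx -3990.1$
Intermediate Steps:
$Q = 14$ ($Q = 8 + 6 = 14$)
$A{\left(o,u \right)} = 1 + \frac{o \left(4 + u\right)}{o + u}$ ($A{\left(o,u \right)} = \frac{4 + u}{o + u} o + 1 = \frac{o \left(4 + u\right)}{o + u} + 1 = 1 + \frac{o \left(4 + u\right)}{o + u}$)
$\left(A{\left(3,Q \right)} + 32\right) \left(-6\right) - 3773 = \left(\frac{14 + 5 \cdot 3 + 3 \cdot 14}{3 + 14} + 32\right) \left(-6\right) - 3773 = \left(\frac{14 + 15 + 42}{17} + 32\right) \left(-6\right) - 3773 = \left(\frac{1}{17} \cdot 71 + 32\right) \left(-6\right) - 3773 = \left(\frac{71}{17} + 32\right) \left(-6\right) - 3773 = \frac{615}{17} \left(-6\right) - 3773 = - \frac{3690}{17} - 3773 = - \frac{67831}{17}$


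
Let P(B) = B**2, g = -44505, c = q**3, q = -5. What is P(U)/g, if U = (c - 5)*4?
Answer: -54080/8901 ≈ -6.0757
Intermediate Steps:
c = -125 (c = (-5)**3 = -125)
U = -520 (U = (-125 - 5)*4 = -130*4 = -520)
P(U)/g = (-520)**2/(-44505) = 270400*(-1/44505) = -54080/8901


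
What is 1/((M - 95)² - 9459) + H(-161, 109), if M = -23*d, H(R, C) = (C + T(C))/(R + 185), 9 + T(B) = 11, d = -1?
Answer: 158167/34200 ≈ 4.6248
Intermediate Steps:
T(B) = 2 (T(B) = -9 + 11 = 2)
H(R, C) = (2 + C)/(185 + R) (H(R, C) = (C + 2)/(R + 185) = (2 + C)/(185 + R))
M = 23 (M = -23*(-1) = 23)
1/((M - 95)² - 9459) + H(-161, 109) = 1/((23 - 95)² - 9459) + (2 + 109)/(185 - 161) = 1/((-72)² - 9459) + 111/24 = 1/(5184 - 9459) + (1/24)*111 = 1/(-4275) + 37/8 = -1/4275 + 37/8 = 158167/34200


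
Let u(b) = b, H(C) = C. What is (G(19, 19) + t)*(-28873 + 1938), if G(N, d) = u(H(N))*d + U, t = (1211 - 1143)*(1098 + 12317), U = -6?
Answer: -24580207625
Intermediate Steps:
t = 912220 (t = 68*13415 = 912220)
G(N, d) = -6 + N*d (G(N, d) = N*d - 6 = -6 + N*d)
(G(19, 19) + t)*(-28873 + 1938) = ((-6 + 19*19) + 912220)*(-28873 + 1938) = ((-6 + 361) + 912220)*(-26935) = (355 + 912220)*(-26935) = 912575*(-26935) = -24580207625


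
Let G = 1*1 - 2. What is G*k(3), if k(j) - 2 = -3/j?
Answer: -1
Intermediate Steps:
G = -1 (G = 1 - 2 = -1)
k(j) = 2 - 3/j
G*k(3) = -(2 - 3/3) = -(2 - 3*1/3) = -(2 - 1) = -1*1 = -1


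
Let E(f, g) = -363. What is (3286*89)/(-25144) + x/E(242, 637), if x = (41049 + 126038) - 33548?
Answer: -577310903/1521212 ≈ -379.51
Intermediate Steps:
x = 133539 (x = 167087 - 33548 = 133539)
(3286*89)/(-25144) + x/E(242, 637) = (3286*89)/(-25144) + 133539/(-363) = 292454*(-1/25144) + 133539*(-1/363) = -146227/12572 - 44513/121 = -577310903/1521212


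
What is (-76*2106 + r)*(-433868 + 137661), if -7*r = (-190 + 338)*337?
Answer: 346641573476/7 ≈ 4.9520e+10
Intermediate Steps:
r = -49876/7 (r = -(-190 + 338)*337/7 = -148*337/7 = -⅐*49876 = -49876/7 ≈ -7125.1)
(-76*2106 + r)*(-433868 + 137661) = (-76*2106 - 49876/7)*(-433868 + 137661) = (-160056 - 49876/7)*(-296207) = -1170268/7*(-296207) = 346641573476/7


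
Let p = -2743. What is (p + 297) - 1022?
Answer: -3468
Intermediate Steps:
(p + 297) - 1022 = (-2743 + 297) - 1022 = -2446 - 1022 = -3468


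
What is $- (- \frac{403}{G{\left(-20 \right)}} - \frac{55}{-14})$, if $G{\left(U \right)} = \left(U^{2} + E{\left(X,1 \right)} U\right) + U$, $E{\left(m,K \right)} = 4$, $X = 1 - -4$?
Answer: $- \frac{5429}{2100} \approx -2.5852$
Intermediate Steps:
$X = 5$ ($X = 1 + 4 = 5$)
$G{\left(U \right)} = U^{2} + 5 U$ ($G{\left(U \right)} = \left(U^{2} + 4 U\right) + U = U^{2} + 5 U$)
$- (- \frac{403}{G{\left(-20 \right)}} - \frac{55}{-14}) = - (- \frac{403}{\left(-20\right) \left(5 - 20\right)} - \frac{55}{-14}) = - (- \frac{403}{\left(-20\right) \left(-15\right)} - - \frac{55}{14}) = - (- \frac{403}{300} + \frac{55}{14}) = \left(-1\right) \frac{5429}{2100} = - \frac{5429}{2100}$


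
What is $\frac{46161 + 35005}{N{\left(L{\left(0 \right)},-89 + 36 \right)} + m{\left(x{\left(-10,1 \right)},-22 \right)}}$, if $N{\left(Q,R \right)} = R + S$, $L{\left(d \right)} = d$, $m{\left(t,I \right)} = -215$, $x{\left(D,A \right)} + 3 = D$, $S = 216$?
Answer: $- \frac{40583}{26} \approx -1560.9$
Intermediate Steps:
$x{\left(D,A \right)} = -3 + D$
$N{\left(Q,R \right)} = 216 + R$ ($N{\left(Q,R \right)} = R + 216 = 216 + R$)
$\frac{46161 + 35005}{N{\left(L{\left(0 \right)},-89 + 36 \right)} + m{\left(x{\left(-10,1 \right)},-22 \right)}} = \frac{46161 + 35005}{\left(216 + \left(-89 + 36\right)\right) - 215} = \frac{81166}{\left(216 - 53\right) - 215} = \frac{81166}{163 - 215} = \frac{81166}{-52} = 81166 \left(- \frac{1}{52}\right) = - \frac{40583}{26}$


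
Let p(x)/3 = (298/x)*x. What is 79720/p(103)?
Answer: 39860/447 ≈ 89.172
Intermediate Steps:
p(x) = 894 (p(x) = 3*((298/x)*x) = 3*298 = 894)
79720/p(103) = 79720/894 = 79720*(1/894) = 39860/447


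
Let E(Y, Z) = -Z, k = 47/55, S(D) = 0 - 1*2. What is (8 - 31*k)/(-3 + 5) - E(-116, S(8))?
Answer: -1237/110 ≈ -11.245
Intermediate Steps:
S(D) = -2 (S(D) = 0 - 2 = -2)
k = 47/55 (k = 47*(1/55) = 47/55 ≈ 0.85455)
(8 - 31*k)/(-3 + 5) - E(-116, S(8)) = (8 - 31*47/55)/(-3 + 5) - (-1)*(-2) = (8 - 1457/55)/2 - 1*2 = -1017/55*½ - 2 = -1017/110 - 2 = -1237/110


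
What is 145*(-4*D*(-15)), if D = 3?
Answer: 26100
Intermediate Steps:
145*(-4*D*(-15)) = 145*(-4*3*(-15)) = 145*(-12*(-15)) = 145*180 = 26100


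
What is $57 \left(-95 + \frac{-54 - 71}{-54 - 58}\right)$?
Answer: $- \frac{599355}{112} \approx -5351.4$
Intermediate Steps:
$57 \left(-95 + \frac{-54 - 71}{-54 - 58}\right) = 57 \left(-95 - \frac{125}{-112}\right) = 57 \left(-95 - - \frac{125}{112}\right) = 57 \left(-95 + \frac{125}{112}\right) = 57 \left(- \frac{10515}{112}\right) = - \frac{599355}{112}$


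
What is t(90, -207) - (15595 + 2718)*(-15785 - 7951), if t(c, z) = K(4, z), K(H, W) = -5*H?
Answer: 434677348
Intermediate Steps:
t(c, z) = -20 (t(c, z) = -5*4 = -20)
t(90, -207) - (15595 + 2718)*(-15785 - 7951) = -20 - (15595 + 2718)*(-15785 - 7951) = -20 - 18313*(-23736) = -20 - 1*(-434677368) = -20 + 434677368 = 434677348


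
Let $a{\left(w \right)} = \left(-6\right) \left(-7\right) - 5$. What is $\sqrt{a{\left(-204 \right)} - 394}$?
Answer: $i \sqrt{357} \approx 18.894 i$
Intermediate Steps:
$a{\left(w \right)} = 37$ ($a{\left(w \right)} = 42 - 5 = 37$)
$\sqrt{a{\left(-204 \right)} - 394} = \sqrt{37 - 394} = \sqrt{-357} = i \sqrt{357}$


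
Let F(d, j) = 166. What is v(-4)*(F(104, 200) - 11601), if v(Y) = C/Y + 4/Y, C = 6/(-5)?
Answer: 16009/2 ≈ 8004.5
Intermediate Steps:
C = -6/5 (C = 6*(-⅕) = -6/5 ≈ -1.2000)
v(Y) = 14/(5*Y) (v(Y) = -6/(5*Y) + 4/Y = 14/(5*Y))
v(-4)*(F(104, 200) - 11601) = ((14/5)/(-4))*(166 - 11601) = ((14/5)*(-¼))*(-11435) = -7/10*(-11435) = 16009/2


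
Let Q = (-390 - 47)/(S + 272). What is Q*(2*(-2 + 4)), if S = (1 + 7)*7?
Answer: -437/82 ≈ -5.3293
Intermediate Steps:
S = 56 (S = 8*7 = 56)
Q = -437/328 (Q = (-390 - 47)/(56 + 272) = -437/328 ≈ -1.3323)
Q*(2*(-2 + 4)) = -437*(-2 + 4)/164 = -437*2/164 = -437/328*4 = -437/82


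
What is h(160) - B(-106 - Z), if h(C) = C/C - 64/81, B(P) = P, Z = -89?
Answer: 1394/81 ≈ 17.210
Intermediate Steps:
h(C) = 17/81 (h(C) = 1 - 64*1/81 = 1 - 64/81 = 17/81)
h(160) - B(-106 - Z) = 17/81 - (-106 - 1*(-89)) = 17/81 - (-106 + 89) = 17/81 - 1*(-17) = 17/81 + 17 = 1394/81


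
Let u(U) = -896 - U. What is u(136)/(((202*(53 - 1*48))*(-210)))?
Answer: 86/17675 ≈ 0.0048656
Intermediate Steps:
u(136)/(((202*(53 - 1*48))*(-210))) = (-896 - 1*136)/(((202*(53 - 1*48))*(-210))) = (-896 - 136)/(((202*(53 - 48))*(-210))) = -1032/((202*5)*(-210)) = -1032/(1010*(-210)) = -1032/(-212100) = -1032*(-1/212100) = 86/17675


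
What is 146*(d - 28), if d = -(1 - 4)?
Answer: -3650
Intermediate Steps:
d = 3 (d = -1*(-3) = 3)
146*(d - 28) = 146*(3 - 28) = 146*(-25) = -3650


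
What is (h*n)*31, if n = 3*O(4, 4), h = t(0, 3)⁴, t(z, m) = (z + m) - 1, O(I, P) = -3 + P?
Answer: 1488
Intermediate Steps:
t(z, m) = -1 + m + z (t(z, m) = (m + z) - 1 = -1 + m + z)
h = 16 (h = (-1 + 3 + 0)⁴ = 2⁴ = 16)
n = 3 (n = 3*(-3 + 4) = 3*1 = 3)
(h*n)*31 = (16*3)*31 = 48*31 = 1488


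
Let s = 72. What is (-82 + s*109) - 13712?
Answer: -5946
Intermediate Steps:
(-82 + s*109) - 13712 = (-82 + 72*109) - 13712 = (-82 + 7848) - 13712 = 7766 - 13712 = -5946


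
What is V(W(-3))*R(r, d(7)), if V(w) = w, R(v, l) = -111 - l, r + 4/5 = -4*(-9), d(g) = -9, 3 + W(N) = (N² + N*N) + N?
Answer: -1224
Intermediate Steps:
W(N) = -3 + N + 2*N² (W(N) = -3 + ((N² + N*N) + N) = -3 + ((N² + N²) + N) = -3 + (2*N² + N) = -3 + (N + 2*N²) = -3 + N + 2*N²)
r = 176/5 (r = -⅘ - 4*(-9) = -⅘ + 36 = 176/5 ≈ 35.200)
V(W(-3))*R(r, d(7)) = (-3 - 3 + 2*(-3)²)*(-111 - 1*(-9)) = (-3 - 3 + 2*9)*(-111 + 9) = (-3 - 3 + 18)*(-102) = 12*(-102) = -1224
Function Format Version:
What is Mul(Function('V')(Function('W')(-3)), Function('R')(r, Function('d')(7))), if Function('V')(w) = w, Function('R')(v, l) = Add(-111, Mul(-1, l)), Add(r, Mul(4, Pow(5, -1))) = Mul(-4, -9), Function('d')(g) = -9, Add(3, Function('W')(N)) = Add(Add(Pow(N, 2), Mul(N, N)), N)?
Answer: -1224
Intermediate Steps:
Function('W')(N) = Add(-3, N, Mul(2, Pow(N, 2))) (Function('W')(N) = Add(-3, Add(Add(Pow(N, 2), Mul(N, N)), N)) = Add(-3, Add(Add(Pow(N, 2), Pow(N, 2)), N)) = Add(-3, Add(Mul(2, Pow(N, 2)), N)) = Add(-3, Add(N, Mul(2, Pow(N, 2)))) = Add(-3, N, Mul(2, Pow(N, 2))))
r = Rational(176, 5) (r = Add(Rational(-4, 5), Mul(-4, -9)) = Add(Rational(-4, 5), 36) = Rational(176, 5) ≈ 35.200)
Mul(Function('V')(Function('W')(-3)), Function('R')(r, Function('d')(7))) = Mul(Add(-3, -3, Mul(2, Pow(-3, 2))), Add(-111, Mul(-1, -9))) = Mul(Add(-3, -3, Mul(2, 9)), Add(-111, 9)) = Mul(Add(-3, -3, 18), -102) = Mul(12, -102) = -1224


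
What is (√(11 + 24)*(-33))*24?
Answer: -792*√35 ≈ -4685.5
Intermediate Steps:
(√(11 + 24)*(-33))*24 = (√35*(-33))*24 = -33*√35*24 = -792*√35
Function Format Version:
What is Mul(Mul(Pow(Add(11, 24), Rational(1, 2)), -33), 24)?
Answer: Mul(-792, Pow(35, Rational(1, 2))) ≈ -4685.5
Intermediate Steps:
Mul(Mul(Pow(Add(11, 24), Rational(1, 2)), -33), 24) = Mul(Mul(Pow(35, Rational(1, 2)), -33), 24) = Mul(Mul(-33, Pow(35, Rational(1, 2))), 24) = Mul(-792, Pow(35, Rational(1, 2)))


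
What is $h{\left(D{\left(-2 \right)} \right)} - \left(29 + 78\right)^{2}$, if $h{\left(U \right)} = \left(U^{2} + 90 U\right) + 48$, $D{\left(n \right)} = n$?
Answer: $-11577$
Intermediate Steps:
$h{\left(U \right)} = 48 + U^{2} + 90 U$
$h{\left(D{\left(-2 \right)} \right)} - \left(29 + 78\right)^{2} = \left(48 + \left(-2\right)^{2} + 90 \left(-2\right)\right) - \left(29 + 78\right)^{2} = \left(48 + 4 - 180\right) - 107^{2} = -128 - 11449 = -11577$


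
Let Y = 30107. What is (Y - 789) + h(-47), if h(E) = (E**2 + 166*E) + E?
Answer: 23678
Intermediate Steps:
h(E) = E**2 + 167*E
(Y - 789) + h(-47) = (30107 - 789) - 47*(167 - 47) = 29318 - 47*120 = 29318 - 5640 = 23678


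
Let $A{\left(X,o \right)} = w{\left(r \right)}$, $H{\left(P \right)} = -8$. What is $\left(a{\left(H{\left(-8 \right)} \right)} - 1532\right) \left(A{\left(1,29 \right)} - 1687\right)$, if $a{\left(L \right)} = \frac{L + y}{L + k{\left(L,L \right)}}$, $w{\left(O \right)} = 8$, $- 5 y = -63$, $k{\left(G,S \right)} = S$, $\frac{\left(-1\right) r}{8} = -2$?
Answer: $\frac{205816857}{80} \approx 2.5727 \cdot 10^{6}$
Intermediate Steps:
$r = 16$ ($r = \left(-8\right) \left(-2\right) = 16$)
$y = \frac{63}{5}$ ($y = \left(- \frac{1}{5}\right) \left(-63\right) = \frac{63}{5} \approx 12.6$)
$a{\left(L \right)} = \frac{\frac{63}{5} + L}{2 L}$ ($a{\left(L \right)} = \frac{L + \frac{63}{5}}{L + L} = \frac{\frac{63}{5} + L}{2 L}$)
$A{\left(X,o \right)} = 8$
$\left(a{\left(H{\left(-8 \right)} \right)} - 1532\right) \left(A{\left(1,29 \right)} - 1687\right) = \left(\frac{63 + 5 \left(-8\right)}{10 \left(-8\right)} - 1532\right) \left(8 - 1687\right) = \left(\frac{1}{10} \left(- \frac{1}{8}\right) \left(63 - 40\right) - 1532\right) \left(-1679\right) = \left(\frac{1}{10} \left(- \frac{1}{8}\right) 23 - 1532\right) \left(-1679\right) = \left(- \frac{23}{80} - 1532\right) \left(-1679\right) = \left(- \frac{122583}{80}\right) \left(-1679\right) = \frac{205816857}{80}$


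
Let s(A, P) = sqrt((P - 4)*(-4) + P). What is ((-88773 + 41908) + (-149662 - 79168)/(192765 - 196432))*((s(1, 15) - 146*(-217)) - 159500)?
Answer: 21936780227250/3667 - 171625125*I*sqrt(29)/3667 ≈ 5.9822e+9 - 2.5204e+5*I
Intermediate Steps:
s(A, P) = sqrt(16 - 3*P) (s(A, P) = sqrt((-4 + P)*(-4) + P) = sqrt((16 - 4*P) + P) = sqrt(16 - 3*P))
((-88773 + 41908) + (-149662 - 79168)/(192765 - 196432))*((s(1, 15) - 146*(-217)) - 159500) = ((-88773 + 41908) + (-149662 - 79168)/(192765 - 196432))*((sqrt(16 - 3*15) - 146*(-217)) - 159500) = (-46865 - 228830/(-3667))*((sqrt(16 - 45) + 31682) - 159500) = (-46865 - 228830*(-1/3667))*((sqrt(-29) + 31682) - 159500) = (-46865 + 228830/3667)*((I*sqrt(29) + 31682) - 159500) = -171625125*((31682 + I*sqrt(29)) - 159500)/3667 = -171625125*(-127818 + I*sqrt(29))/3667 = 21936780227250/3667 - 171625125*I*sqrt(29)/3667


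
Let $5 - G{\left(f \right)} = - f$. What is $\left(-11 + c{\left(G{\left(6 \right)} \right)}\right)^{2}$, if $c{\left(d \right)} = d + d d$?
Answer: $14641$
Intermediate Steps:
$G{\left(f \right)} = 5 + f$ ($G{\left(f \right)} = 5 - - f = 5 + f$)
$c{\left(d \right)} = d + d^{2}$
$\left(-11 + c{\left(G{\left(6 \right)} \right)}\right)^{2} = \left(-11 + \left(5 + 6\right) \left(1 + \left(5 + 6\right)\right)\right)^{2} = \left(-11 + 11 \left(1 + 11\right)\right)^{2} = \left(-11 + 11 \cdot 12\right)^{2} = \left(-11 + 132\right)^{2} = 121^{2} = 14641$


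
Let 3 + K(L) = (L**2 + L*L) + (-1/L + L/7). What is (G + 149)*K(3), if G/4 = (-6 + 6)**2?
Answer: 47233/21 ≈ 2249.2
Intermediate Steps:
K(L) = -3 - 1/L + 2*L**2 + L/7 (K(L) = -3 + ((L**2 + L*L) + (-1/L + L/7)) = -3 + ((L**2 + L**2) + (-1/L + L*(1/7))) = -3 + (2*L**2 + (-1/L + L/7)) = -3 + (-1/L + 2*L**2 + L/7) = -3 - 1/L + 2*L**2 + L/7)
G = 0 (G = 4*(-6 + 6)**2 = 4*0**2 = 4*0 = 0)
(G + 149)*K(3) = (0 + 149)*(-3 - 1/3 + 2*3**2 + (1/7)*3) = 149*(-3 - 1*1/3 + 2*9 + 3/7) = 149*(-3 - 1/3 + 18 + 3/7) = 149*(317/21) = 47233/21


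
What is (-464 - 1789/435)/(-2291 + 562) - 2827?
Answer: -2126025476/752115 ≈ -2826.7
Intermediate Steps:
(-464 - 1789/435)/(-2291 + 562) - 2827 = (-464 - 1789*1/435)/(-1729) - 2827 = (-464 - 1789/435)*(-1/1729) - 2827 = -203629/435*(-1/1729) - 2827 = 203629/752115 - 2827 = -2126025476/752115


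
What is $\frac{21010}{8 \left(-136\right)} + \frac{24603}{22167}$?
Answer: $- \frac{73160101}{4019616} \approx -18.201$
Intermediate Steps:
$\frac{21010}{8 \left(-136\right)} + \frac{24603}{22167} = \frac{21010}{-1088} + 24603 \cdot \frac{1}{22167} = 21010 \left(- \frac{1}{1088}\right) + \frac{8201}{7389} = - \frac{10505}{544} + \frac{8201}{7389} = - \frac{73160101}{4019616}$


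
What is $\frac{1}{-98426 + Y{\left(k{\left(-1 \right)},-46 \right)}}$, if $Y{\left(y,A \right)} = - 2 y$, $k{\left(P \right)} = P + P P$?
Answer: $- \frac{1}{98426} \approx -1.016 \cdot 10^{-5}$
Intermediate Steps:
$k{\left(P \right)} = P + P^{2}$
$\frac{1}{-98426 + Y{\left(k{\left(-1 \right)},-46 \right)}} = \frac{1}{-98426 - 2 \left(- (1 - 1)\right)} = \frac{1}{-98426 - 2 \left(\left(-1\right) 0\right)} = \frac{1}{-98426 - 0} = \frac{1}{-98426 + 0} = \frac{1}{-98426} = - \frac{1}{98426}$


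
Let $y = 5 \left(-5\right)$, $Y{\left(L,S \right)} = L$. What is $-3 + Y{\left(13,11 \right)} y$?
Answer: $-328$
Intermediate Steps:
$y = -25$
$-3 + Y{\left(13,11 \right)} y = -3 + 13 \left(-25\right) = -3 - 325 = -328$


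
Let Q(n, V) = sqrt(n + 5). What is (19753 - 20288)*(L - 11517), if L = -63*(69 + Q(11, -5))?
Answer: 8622060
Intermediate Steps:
Q(n, V) = sqrt(5 + n)
L = -4599 (L = -63*(69 + sqrt(5 + 11)) = -63*(69 + sqrt(16)) = -63*(69 + 4) = -63*73 = -4599)
(19753 - 20288)*(L - 11517) = (19753 - 20288)*(-4599 - 11517) = -535*(-16116) = 8622060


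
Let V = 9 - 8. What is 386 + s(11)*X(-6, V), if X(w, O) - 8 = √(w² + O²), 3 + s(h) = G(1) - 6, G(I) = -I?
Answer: 306 - 10*√37 ≈ 245.17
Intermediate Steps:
V = 1
s(h) = -10 (s(h) = -3 + (-1*1 - 6) = -3 + (-1 - 6) = -3 - 7 = -10)
X(w, O) = 8 + √(O² + w²) (X(w, O) = 8 + √(w² + O²) = 8 + √(O² + w²))
386 + s(11)*X(-6, V) = 386 - 10*(8 + √(1² + (-6)²)) = 386 - 10*(8 + √(1 + 36)) = 386 - 10*(8 + √37) = 386 + (-80 - 10*√37) = 306 - 10*√37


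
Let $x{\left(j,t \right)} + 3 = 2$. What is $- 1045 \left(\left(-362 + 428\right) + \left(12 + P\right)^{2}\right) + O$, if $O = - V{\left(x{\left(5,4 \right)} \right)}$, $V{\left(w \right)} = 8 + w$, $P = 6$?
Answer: $-407557$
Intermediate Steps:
$x{\left(j,t \right)} = -1$ ($x{\left(j,t \right)} = -3 + 2 = -1$)
$O = -7$ ($O = - (8 - 1) = \left(-1\right) 7 = -7$)
$- 1045 \left(\left(-362 + 428\right) + \left(12 + P\right)^{2}\right) + O = - 1045 \left(\left(-362 + 428\right) + \left(12 + 6\right)^{2}\right) - 7 = - 1045 \left(66 + 18^{2}\right) - 7 = - 1045 \left(66 + 324\right) - 7 = \left(-1045\right) 390 - 7 = -407550 - 7 = -407557$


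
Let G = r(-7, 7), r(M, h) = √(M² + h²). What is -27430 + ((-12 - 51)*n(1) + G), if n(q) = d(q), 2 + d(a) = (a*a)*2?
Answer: -27430 + 7*√2 ≈ -27420.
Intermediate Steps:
d(a) = -2 + 2*a² (d(a) = -2 + (a*a)*2 = -2 + a²*2 = -2 + 2*a²)
n(q) = -2 + 2*q²
G = 7*√2 (G = √((-7)² + 7²) = √(49 + 49) = √98 = 7*√2 ≈ 9.8995)
-27430 + ((-12 - 51)*n(1) + G) = -27430 + ((-12 - 51)*(-2 + 2*1²) + 7*√2) = -27430 + (-63*(-2 + 2*1) + 7*√2) = -27430 + (-63*(-2 + 2) + 7*√2) = -27430 + (-63*0 + 7*√2) = -27430 + (0 + 7*√2) = -27430 + 7*√2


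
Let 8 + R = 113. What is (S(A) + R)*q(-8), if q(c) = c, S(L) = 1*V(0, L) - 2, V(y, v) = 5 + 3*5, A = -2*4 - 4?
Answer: -984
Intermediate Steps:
R = 105 (R = -8 + 113 = 105)
A = -12 (A = -8 - 4 = -12)
V(y, v) = 20 (V(y, v) = 5 + 15 = 20)
S(L) = 18 (S(L) = 1*20 - 2 = 20 - 2 = 18)
(S(A) + R)*q(-8) = (18 + 105)*(-8) = 123*(-8) = -984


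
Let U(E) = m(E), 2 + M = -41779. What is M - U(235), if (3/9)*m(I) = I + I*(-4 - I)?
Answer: 126009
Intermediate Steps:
M = -41781 (M = -2 - 41779 = -41781)
m(I) = 3*I + 3*I*(-4 - I) (m(I) = 3*(I + I*(-4 - I)) = 3*I + 3*I*(-4 - I))
U(E) = -3*E*(3 + E)
M - U(235) = -41781 - (-3)*235*(3 + 235) = -41781 - (-3)*235*238 = -41781 - 1*(-167790) = -41781 + 167790 = 126009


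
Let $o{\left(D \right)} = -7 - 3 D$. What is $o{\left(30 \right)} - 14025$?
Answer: $-14122$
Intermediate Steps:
$o{\left(30 \right)} - 14025 = \left(-7 - 90\right) - 14025 = -97 - 14025 = -14122$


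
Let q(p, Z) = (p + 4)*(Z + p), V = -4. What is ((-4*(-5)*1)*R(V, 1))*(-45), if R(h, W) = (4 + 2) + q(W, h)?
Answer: 8100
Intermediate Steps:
q(p, Z) = (4 + p)*(Z + p)
R(h, W) = 6 + W² + 4*W + 4*h + W*h (R(h, W) = (4 + 2) + (W² + 4*h + 4*W + h*W) = 6 + (W² + 4*h + 4*W + W*h) = 6 + (W² + 4*W + 4*h + W*h) = 6 + W² + 4*W + 4*h + W*h)
((-4*(-5)*1)*R(V, 1))*(-45) = ((-4*(-5)*1)*(6 + 1² + 4*1 + 4*(-4) + 1*(-4)))*(-45) = ((20*1)*(6 + 1 + 4 - 16 - 4))*(-45) = (20*(-9))*(-45) = -180*(-45) = 8100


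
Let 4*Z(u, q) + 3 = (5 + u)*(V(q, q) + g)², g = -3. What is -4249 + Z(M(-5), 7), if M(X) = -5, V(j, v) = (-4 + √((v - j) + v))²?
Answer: -16999/4 ≈ -4249.8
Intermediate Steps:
V(j, v) = (-4 + √(-j + 2*v))²
Z(u, q) = -¾ + (-3 + (-4 + √q)²)²*(5 + u)/4 (Z(u, q) = -¾ + ((5 + u)*((-4 + √(-q + 2*q))² - 3)²)/4 = -¾ + ((5 + u)*((-4 + √q)² - 3)²)/4 = -¾ + ((5 + u)*(-3 + (-4 + √q)²)²)/4 = -¾ + ((-3 + (-4 + √q)²)²*(5 + u))/4 = -¾ + (-3 + (-4 + √q)²)²*(5 + u)/4)
-4249 + Z(M(-5), 7) = -4249 + (-¾ + 5*(-3 + (-4 + √7)²)²/4 + (¼)*(-5)*(-3 + (-4 + √7)²)²) = -4249 + (-¾ + 5*(-3 + (-4 + √7)²)²/4 - 5*(-3 + (-4 + √7)²)²/4) = -4249 - ¾ = -16999/4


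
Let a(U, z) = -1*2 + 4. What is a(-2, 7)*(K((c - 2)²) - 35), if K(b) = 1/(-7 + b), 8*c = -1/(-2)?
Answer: -58682/831 ≈ -70.616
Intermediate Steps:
a(U, z) = 2 (a(U, z) = -2 + 4 = 2)
c = 1/16 (c = (-1/(-2))/8 = (-1*(-½))/8 = (⅛)*(½) = 1/16 ≈ 0.062500)
a(-2, 7)*(K((c - 2)²) - 35) = 2*(1/(-7 + (1/16 - 2)²) - 35) = 2*(1/(-7 + (-31/16)²) - 35) = 2*(1/(-7 + 961/256) - 35) = 2*(1/(-831/256) - 35) = 2*(-256/831 - 35) = 2*(-29341/831) = -58682/831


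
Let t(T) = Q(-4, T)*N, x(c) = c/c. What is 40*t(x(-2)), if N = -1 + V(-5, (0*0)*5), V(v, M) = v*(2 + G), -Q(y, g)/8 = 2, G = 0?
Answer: 7040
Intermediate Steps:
Q(y, g) = -16 (Q(y, g) = -8*2 = -16)
V(v, M) = 2*v (V(v, M) = v*(2 + 0) = v*2 = 2*v)
N = -11 (N = -1 + 2*(-5) = -1 - 10 = -11)
x(c) = 1
t(T) = 176 (t(T) = -16*(-11) = 176)
40*t(x(-2)) = 40*176 = 7040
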